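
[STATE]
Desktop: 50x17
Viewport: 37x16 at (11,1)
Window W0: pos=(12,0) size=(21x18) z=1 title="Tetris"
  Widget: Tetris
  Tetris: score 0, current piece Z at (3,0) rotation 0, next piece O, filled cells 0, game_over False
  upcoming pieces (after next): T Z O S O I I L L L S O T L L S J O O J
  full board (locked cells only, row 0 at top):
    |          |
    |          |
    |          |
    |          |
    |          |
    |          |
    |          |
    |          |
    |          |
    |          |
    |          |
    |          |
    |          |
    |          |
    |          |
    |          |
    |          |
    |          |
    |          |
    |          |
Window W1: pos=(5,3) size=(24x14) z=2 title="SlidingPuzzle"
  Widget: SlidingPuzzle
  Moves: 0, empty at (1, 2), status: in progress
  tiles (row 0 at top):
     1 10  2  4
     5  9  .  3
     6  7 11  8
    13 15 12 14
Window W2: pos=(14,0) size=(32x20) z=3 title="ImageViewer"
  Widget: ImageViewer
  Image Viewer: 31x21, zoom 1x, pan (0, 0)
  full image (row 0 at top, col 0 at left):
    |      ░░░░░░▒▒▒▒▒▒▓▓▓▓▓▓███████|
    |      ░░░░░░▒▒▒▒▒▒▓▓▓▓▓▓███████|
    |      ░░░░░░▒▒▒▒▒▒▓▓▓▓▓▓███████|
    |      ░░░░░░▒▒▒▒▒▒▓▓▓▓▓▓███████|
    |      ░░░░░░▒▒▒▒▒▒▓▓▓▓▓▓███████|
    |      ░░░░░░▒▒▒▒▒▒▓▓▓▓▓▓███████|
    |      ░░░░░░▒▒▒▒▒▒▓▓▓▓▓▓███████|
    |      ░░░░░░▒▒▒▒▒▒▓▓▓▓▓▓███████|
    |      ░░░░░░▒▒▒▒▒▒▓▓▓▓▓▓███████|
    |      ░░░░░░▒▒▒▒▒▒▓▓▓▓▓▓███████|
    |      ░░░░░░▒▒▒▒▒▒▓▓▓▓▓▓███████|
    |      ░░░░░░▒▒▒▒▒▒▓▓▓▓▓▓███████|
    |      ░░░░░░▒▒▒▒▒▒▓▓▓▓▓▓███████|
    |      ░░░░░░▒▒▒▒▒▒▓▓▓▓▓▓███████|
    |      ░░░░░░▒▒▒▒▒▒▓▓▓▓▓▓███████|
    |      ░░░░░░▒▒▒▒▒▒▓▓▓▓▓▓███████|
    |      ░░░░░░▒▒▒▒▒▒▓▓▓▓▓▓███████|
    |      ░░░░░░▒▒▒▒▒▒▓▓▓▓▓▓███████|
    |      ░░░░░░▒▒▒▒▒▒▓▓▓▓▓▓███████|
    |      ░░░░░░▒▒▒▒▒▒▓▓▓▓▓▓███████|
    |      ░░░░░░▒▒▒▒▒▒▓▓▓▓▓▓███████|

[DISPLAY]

 ┃ ┃ ImageViewer                  ┃  
 ┠─┠──────────────────────────────┨  
━━━┃      ░░░░░░▒▒▒▒▒▒▓▓▓▓▓▓██████┃  
ing┃      ░░░░░░▒▒▒▒▒▒▓▓▓▓▓▓██████┃  
───┃      ░░░░░░▒▒▒▒▒▒▓▓▓▓▓▓██████┃  
┬──┃      ░░░░░░▒▒▒▒▒▒▓▓▓▓▓▓██████┃  
│ 1┃      ░░░░░░▒▒▒▒▒▒▓▓▓▓▓▓██████┃  
┼──┃      ░░░░░░▒▒▒▒▒▒▓▓▓▓▓▓██████┃  
│  ┃      ░░░░░░▒▒▒▒▒▒▓▓▓▓▓▓██████┃  
┼──┃      ░░░░░░▒▒▒▒▒▒▓▓▓▓▓▓██████┃  
│  ┃      ░░░░░░▒▒▒▒▒▒▓▓▓▓▓▓██████┃  
┼──┃      ░░░░░░▒▒▒▒▒▒▓▓▓▓▓▓██████┃  
│ 1┃      ░░░░░░▒▒▒▒▒▒▓▓▓▓▓▓██████┃  
┴──┃      ░░░░░░▒▒▒▒▒▒▓▓▓▓▓▓██████┃  
: 0┃      ░░░░░░▒▒▒▒▒▒▓▓▓▓▓▓██████┃  
━━━┃      ░░░░░░▒▒▒▒▒▒▓▓▓▓▓▓██████┃  


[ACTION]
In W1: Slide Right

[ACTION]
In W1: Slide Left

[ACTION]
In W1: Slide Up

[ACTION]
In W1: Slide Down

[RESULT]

 ┃ ┃ ImageViewer                  ┃  
 ┠─┠──────────────────────────────┨  
━━━┃      ░░░░░░▒▒▒▒▒▒▓▓▓▓▓▓██████┃  
ing┃      ░░░░░░▒▒▒▒▒▒▓▓▓▓▓▓██████┃  
───┃      ░░░░░░▒▒▒▒▒▒▓▓▓▓▓▓██████┃  
┬──┃      ░░░░░░▒▒▒▒▒▒▓▓▓▓▓▓██████┃  
│ 1┃      ░░░░░░▒▒▒▒▒▒▓▓▓▓▓▓██████┃  
┼──┃      ░░░░░░▒▒▒▒▒▒▓▓▓▓▓▓██████┃  
│  ┃      ░░░░░░▒▒▒▒▒▒▓▓▓▓▓▓██████┃  
┼──┃      ░░░░░░▒▒▒▒▒▒▓▓▓▓▓▓██████┃  
│  ┃      ░░░░░░▒▒▒▒▒▒▓▓▓▓▓▓██████┃  
┼──┃      ░░░░░░▒▒▒▒▒▒▓▓▓▓▓▓██████┃  
│ 1┃      ░░░░░░▒▒▒▒▒▒▓▓▓▓▓▓██████┃  
┴──┃      ░░░░░░▒▒▒▒▒▒▓▓▓▓▓▓██████┃  
: 4┃      ░░░░░░▒▒▒▒▒▒▓▓▓▓▓▓██████┃  
━━━┃      ░░░░░░▒▒▒▒▒▒▓▓▓▓▓▓██████┃  


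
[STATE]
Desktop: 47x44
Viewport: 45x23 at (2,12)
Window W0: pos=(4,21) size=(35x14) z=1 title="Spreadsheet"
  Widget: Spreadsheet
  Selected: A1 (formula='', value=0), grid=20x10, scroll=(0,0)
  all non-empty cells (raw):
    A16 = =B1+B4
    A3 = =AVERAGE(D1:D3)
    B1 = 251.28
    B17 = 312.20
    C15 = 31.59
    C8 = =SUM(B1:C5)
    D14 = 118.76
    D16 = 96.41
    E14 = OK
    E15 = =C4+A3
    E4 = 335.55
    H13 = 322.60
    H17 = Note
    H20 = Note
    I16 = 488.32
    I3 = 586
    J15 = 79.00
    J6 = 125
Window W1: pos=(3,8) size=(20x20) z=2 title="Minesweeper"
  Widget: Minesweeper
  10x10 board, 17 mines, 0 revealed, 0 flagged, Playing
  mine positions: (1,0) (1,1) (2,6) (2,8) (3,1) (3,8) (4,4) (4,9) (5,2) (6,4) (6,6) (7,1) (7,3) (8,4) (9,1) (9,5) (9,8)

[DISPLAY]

 ┃■■■■■■■■■■        ┃                        
 ┃■■■■■■■■■■        ┃                        
 ┃■■■■■■■■■■        ┃                        
 ┃■■■■■■■■■■        ┃                        
 ┃■■■■■■■■■■        ┃                        
 ┃■■■■■■■■■■        ┃                        
 ┃■■■■■■■■■■        ┃                        
 ┃■■■■■■■■■■        ┃                        
 ┃■■■■■■■■■■        ┃                        
 ┃                  ┃━━━━━━━━━━━━━━━┓        
 ┃                  ┃               ┃        
 ┃                  ┃───────────────┨        
 ┃                  ┃               ┃        
 ┃                  ┃     C       D ┃        
 ┃                  ┃---------------┃        
 ┗━━━━━━━━━━━━━━━━━━┛28       0     ┃        
  ┃  2        0       0       0     ┃        
  ┃  3        0       0       0     ┃        
  ┃  4        0       0       0     ┃        
  ┃  5        0       0       0     ┃        
  ┃  6        0       0       0     ┃        
  ┃  7        0       0       0     ┃        
  ┗━━━━━━━━━━━━━━━━━━━━━━━━━━━━━━━━━┛        


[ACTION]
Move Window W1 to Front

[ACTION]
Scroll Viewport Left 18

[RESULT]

   ┃■■■■■■■■■■        ┃                      
   ┃■■■■■■■■■■        ┃                      
   ┃■■■■■■■■■■        ┃                      
   ┃■■■■■■■■■■        ┃                      
   ┃■■■■■■■■■■        ┃                      
   ┃■■■■■■■■■■        ┃                      
   ┃■■■■■■■■■■        ┃                      
   ┃■■■■■■■■■■        ┃                      
   ┃■■■■■■■■■■        ┃                      
   ┃                  ┃━━━━━━━━━━━━━━━┓      
   ┃                  ┃               ┃      
   ┃                  ┃───────────────┨      
   ┃                  ┃               ┃      
   ┃                  ┃     C       D ┃      
   ┃                  ┃---------------┃      
   ┗━━━━━━━━━━━━━━━━━━┛28       0     ┃      
    ┃  2        0       0       0     ┃      
    ┃  3        0       0       0     ┃      
    ┃  4        0       0       0     ┃      
    ┃  5        0       0       0     ┃      
    ┃  6        0       0       0     ┃      
    ┃  7        0       0       0     ┃      
    ┗━━━━━━━━━━━━━━━━━━━━━━━━━━━━━━━━━┛      


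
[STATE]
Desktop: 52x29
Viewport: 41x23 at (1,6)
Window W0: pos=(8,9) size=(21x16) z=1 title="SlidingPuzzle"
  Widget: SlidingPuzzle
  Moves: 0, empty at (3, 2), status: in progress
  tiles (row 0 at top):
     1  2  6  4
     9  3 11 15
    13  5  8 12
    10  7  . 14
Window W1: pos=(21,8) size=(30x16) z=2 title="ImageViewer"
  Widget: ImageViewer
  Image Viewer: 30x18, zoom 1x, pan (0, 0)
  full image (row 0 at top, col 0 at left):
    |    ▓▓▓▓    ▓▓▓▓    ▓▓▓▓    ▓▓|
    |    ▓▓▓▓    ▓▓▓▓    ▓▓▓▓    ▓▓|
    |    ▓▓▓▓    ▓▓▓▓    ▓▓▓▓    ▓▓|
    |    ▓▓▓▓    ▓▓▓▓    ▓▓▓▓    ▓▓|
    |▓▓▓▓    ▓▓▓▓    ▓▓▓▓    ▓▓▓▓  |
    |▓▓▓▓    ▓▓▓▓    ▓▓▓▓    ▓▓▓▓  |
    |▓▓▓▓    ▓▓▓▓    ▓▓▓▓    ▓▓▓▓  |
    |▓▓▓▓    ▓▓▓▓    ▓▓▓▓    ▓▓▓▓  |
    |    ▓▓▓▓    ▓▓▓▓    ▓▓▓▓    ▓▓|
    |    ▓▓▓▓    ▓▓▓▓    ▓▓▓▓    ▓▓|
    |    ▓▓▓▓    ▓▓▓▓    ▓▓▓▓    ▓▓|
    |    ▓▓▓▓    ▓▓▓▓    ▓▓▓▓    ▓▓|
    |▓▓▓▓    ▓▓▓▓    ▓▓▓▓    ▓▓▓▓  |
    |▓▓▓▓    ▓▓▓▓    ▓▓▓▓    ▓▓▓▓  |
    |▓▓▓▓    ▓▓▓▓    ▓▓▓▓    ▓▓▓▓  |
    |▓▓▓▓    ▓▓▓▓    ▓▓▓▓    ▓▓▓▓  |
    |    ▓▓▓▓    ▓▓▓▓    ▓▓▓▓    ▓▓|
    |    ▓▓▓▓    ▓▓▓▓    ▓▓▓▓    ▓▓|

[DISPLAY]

                                         
                                         
                    ┏━━━━━━━━━━━━━━━━━━━━
       ┏━━━━━━━━━━━━┃ ImageViewer        
       ┃ SlidingPuzz┠────────────────────
       ┠────────────┃    ▓▓▓▓    ▓▓▓▓    
       ┃┌────┬────┬─┃    ▓▓▓▓    ▓▓▓▓    
       ┃│  1 │  2 │ ┃    ▓▓▓▓    ▓▓▓▓    
       ┃├────┼────┼─┃    ▓▓▓▓    ▓▓▓▓    
       ┃│  9 │  3 │ ┃▓▓▓▓    ▓▓▓▓    ▓▓▓▓
       ┃├────┼────┼─┃▓▓▓▓    ▓▓▓▓    ▓▓▓▓
       ┃│ 13 │  5 │ ┃▓▓▓▓    ▓▓▓▓    ▓▓▓▓
       ┃├────┼────┼─┃▓▓▓▓    ▓▓▓▓    ▓▓▓▓
       ┃│ 10 │  7 │ ┃    ▓▓▓▓    ▓▓▓▓    
       ┃└────┴────┴─┃    ▓▓▓▓    ▓▓▓▓    
       ┃Moves: 0    ┃    ▓▓▓▓    ▓▓▓▓    
       ┃            ┃    ▓▓▓▓    ▓▓▓▓    
       ┃            ┗━━━━━━━━━━━━━━━━━━━━
       ┗━━━━━━━━━━━━━━━━━━━┛             
                                         
                                         
                                         
                                         


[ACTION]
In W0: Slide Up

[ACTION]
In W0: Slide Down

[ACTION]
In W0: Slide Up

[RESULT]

                                         
                                         
                    ┏━━━━━━━━━━━━━━━━━━━━
       ┏━━━━━━━━━━━━┃ ImageViewer        
       ┃ SlidingPuzz┠────────────────────
       ┠────────────┃    ▓▓▓▓    ▓▓▓▓    
       ┃┌────┬────┬─┃    ▓▓▓▓    ▓▓▓▓    
       ┃│  1 │  2 │ ┃    ▓▓▓▓    ▓▓▓▓    
       ┃├────┼────┼─┃    ▓▓▓▓    ▓▓▓▓    
       ┃│  9 │  3 │ ┃▓▓▓▓    ▓▓▓▓    ▓▓▓▓
       ┃├────┼────┼─┃▓▓▓▓    ▓▓▓▓    ▓▓▓▓
       ┃│ 13 │  5 │ ┃▓▓▓▓    ▓▓▓▓    ▓▓▓▓
       ┃├────┼────┼─┃▓▓▓▓    ▓▓▓▓    ▓▓▓▓
       ┃│ 10 │  7 │ ┃    ▓▓▓▓    ▓▓▓▓    
       ┃└────┴────┴─┃    ▓▓▓▓    ▓▓▓▓    
       ┃Moves: 2    ┃    ▓▓▓▓    ▓▓▓▓    
       ┃            ┃    ▓▓▓▓    ▓▓▓▓    
       ┃            ┗━━━━━━━━━━━━━━━━━━━━
       ┗━━━━━━━━━━━━━━━━━━━┛             
                                         
                                         
                                         
                                         


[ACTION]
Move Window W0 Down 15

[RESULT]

                                         
                                         
                    ┏━━━━━━━━━━━━━━━━━━━━
                    ┃ ImageViewer        
                    ┠────────────────────
                    ┃    ▓▓▓▓    ▓▓▓▓    
                    ┃    ▓▓▓▓    ▓▓▓▓    
       ┏━━━━━━━━━━━━┃    ▓▓▓▓    ▓▓▓▓    
       ┃ SlidingPuzz┃    ▓▓▓▓    ▓▓▓▓    
       ┠────────────┃▓▓▓▓    ▓▓▓▓    ▓▓▓▓
       ┃┌────┬────┬─┃▓▓▓▓    ▓▓▓▓    ▓▓▓▓
       ┃│  1 │  2 │ ┃▓▓▓▓    ▓▓▓▓    ▓▓▓▓
       ┃├────┼────┼─┃▓▓▓▓    ▓▓▓▓    ▓▓▓▓
       ┃│  9 │  3 │ ┃    ▓▓▓▓    ▓▓▓▓    
       ┃├────┼────┼─┃    ▓▓▓▓    ▓▓▓▓    
       ┃│ 13 │  5 │ ┃    ▓▓▓▓    ▓▓▓▓    
       ┃├────┼────┼─┃    ▓▓▓▓    ▓▓▓▓    
       ┃│ 10 │  7 │ ┗━━━━━━━━━━━━━━━━━━━━
       ┃└────┴────┴────┴───┃             
       ┃Moves: 2           ┃             
       ┃                   ┃             
       ┃                   ┃             
       ┗━━━━━━━━━━━━━━━━━━━┛             


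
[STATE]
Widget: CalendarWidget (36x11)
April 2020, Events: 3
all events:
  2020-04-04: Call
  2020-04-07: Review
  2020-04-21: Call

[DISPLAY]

             April 2020             
Mo Tu We Th Fr Sa Su                
       1  2  3  4*  5               
 6  7*  8  9 10 11 12               
13 14 15 16 17 18 19                
20 21* 22 23 24 25 26               
27 28 29 30                         
                                    
                                    
                                    
                                    


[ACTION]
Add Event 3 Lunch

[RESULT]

             April 2020             
Mo Tu We Th Fr Sa Su                
       1  2  3*  4*  5              
 6  7*  8  9 10 11 12               
13 14 15 16 17 18 19                
20 21* 22 23 24 25 26               
27 28 29 30                         
                                    
                                    
                                    
                                    


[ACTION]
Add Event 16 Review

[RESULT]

             April 2020             
Mo Tu We Th Fr Sa Su                
       1  2  3*  4*  5              
 6  7*  8  9 10 11 12               
13 14 15 16* 17 18 19               
20 21* 22 23 24 25 26               
27 28 29 30                         
                                    
                                    
                                    
                                    


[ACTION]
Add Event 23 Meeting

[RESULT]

             April 2020             
Mo Tu We Th Fr Sa Su                
       1  2  3*  4*  5              
 6  7*  8  9 10 11 12               
13 14 15 16* 17 18 19               
20 21* 22 23* 24 25 26              
27 28 29 30                         
                                    
                                    
                                    
                                    


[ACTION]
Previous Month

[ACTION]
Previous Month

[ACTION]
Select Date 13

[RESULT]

           February 2020            
Mo Tu We Th Fr Sa Su                
                1  2                
 3  4  5  6  7  8  9                
10 11 12 [13] 14 15 16              
17 18 19 20 21 22 23                
24 25 26 27 28 29                   
                                    
                                    
                                    
                                    


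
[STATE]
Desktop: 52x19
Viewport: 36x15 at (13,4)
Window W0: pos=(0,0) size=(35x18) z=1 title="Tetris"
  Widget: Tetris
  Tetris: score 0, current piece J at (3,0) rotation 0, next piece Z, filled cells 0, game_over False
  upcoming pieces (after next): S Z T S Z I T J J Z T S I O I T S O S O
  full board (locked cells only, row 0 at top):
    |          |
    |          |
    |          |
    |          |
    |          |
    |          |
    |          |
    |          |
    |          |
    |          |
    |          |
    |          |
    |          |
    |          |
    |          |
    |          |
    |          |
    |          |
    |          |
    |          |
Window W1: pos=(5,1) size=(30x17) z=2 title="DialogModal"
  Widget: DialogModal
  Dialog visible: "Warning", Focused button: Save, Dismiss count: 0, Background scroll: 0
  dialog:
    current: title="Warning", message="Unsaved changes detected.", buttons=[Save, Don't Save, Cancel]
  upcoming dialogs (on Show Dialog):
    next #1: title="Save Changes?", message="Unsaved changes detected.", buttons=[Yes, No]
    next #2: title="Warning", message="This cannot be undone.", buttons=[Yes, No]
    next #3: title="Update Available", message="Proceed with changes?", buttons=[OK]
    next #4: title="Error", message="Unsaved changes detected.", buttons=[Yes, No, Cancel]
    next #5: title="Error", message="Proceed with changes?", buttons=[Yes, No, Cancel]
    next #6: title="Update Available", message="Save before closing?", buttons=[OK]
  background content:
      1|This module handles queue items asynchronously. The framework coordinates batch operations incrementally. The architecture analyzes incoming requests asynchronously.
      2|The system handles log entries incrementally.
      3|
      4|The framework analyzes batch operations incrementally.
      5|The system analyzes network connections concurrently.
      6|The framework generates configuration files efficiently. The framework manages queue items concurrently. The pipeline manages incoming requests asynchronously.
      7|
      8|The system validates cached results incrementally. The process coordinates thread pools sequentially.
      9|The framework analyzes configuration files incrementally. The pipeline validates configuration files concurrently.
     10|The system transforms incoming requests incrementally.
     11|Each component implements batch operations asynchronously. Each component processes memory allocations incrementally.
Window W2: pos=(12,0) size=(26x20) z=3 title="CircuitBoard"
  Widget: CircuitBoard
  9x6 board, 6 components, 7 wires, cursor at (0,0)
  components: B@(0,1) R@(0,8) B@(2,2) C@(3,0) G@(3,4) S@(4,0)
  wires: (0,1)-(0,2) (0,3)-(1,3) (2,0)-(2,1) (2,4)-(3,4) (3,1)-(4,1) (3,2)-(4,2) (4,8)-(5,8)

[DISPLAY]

0  [.]  B ─ ·   ·       ┃           
                │       ┃           
1               ·       ┃           
                        ┃           
2   · ─ ·   B       ·   ┃           
                    │   ┃           
3   C   ·   ·       G   ┃           
        │   │           ┃           
4   S   ·   ·           ┃           
                        ┃           
5                       ┃           
Cursor: (0,0)           ┃           
                        ┃           
                        ┃           
                        ┃           


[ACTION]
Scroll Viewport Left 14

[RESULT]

┃    ┃This m┃0  [.]  B ─ ·   ·      
┃    ┃The sy┃                │      
┃    ┃      ┃1               ·      
┃    ┃The fr┃                       
┃    ┃Th┌───┃2   · ─ ·   B       ·  
┃    ┃Th│   ┃                    │  
┃    ┃  │Uns┃3   C   ·   ·       G  
┃    ┃Th│[Sa┃        │   │          
┃    ┃Th└───┃4   S   ·   ·          
┃    ┃The sy┃                       
┃    ┃Each c┃5                      
┃    ┃      ┃Cursor: (0,0)          
┃    ┃      ┃                       
┗━━━━┗━━━━━━┃                       
            ┃                       


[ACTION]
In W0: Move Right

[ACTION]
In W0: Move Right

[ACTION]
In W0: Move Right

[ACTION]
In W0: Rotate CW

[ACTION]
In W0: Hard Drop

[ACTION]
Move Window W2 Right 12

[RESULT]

┃    ┃This module handle┃0  [.]  B ─
┃    ┃The system handles┃           
┃    ┃                  ┃1          
┃    ┃The framework anal┃           
┃    ┃Th┌───────────────┃2   · ─ ·  
┃    ┃Th│       Warning ┃           
┃    ┃  │Unsaved changes┃3   C   ·  
┃    ┃Th│[Save]  Don't S┃        │  
┃    ┃Th└───────────────┃4   S   ·  
┃    ┃The system transfo┃           
┃    ┃Each component imp┃5          
┃    ┃                  ┃Cursor: (0,
┃    ┃                  ┃           
┗━━━━┗━━━━━━━━━━━━━━━━━━┃           
                        ┃           


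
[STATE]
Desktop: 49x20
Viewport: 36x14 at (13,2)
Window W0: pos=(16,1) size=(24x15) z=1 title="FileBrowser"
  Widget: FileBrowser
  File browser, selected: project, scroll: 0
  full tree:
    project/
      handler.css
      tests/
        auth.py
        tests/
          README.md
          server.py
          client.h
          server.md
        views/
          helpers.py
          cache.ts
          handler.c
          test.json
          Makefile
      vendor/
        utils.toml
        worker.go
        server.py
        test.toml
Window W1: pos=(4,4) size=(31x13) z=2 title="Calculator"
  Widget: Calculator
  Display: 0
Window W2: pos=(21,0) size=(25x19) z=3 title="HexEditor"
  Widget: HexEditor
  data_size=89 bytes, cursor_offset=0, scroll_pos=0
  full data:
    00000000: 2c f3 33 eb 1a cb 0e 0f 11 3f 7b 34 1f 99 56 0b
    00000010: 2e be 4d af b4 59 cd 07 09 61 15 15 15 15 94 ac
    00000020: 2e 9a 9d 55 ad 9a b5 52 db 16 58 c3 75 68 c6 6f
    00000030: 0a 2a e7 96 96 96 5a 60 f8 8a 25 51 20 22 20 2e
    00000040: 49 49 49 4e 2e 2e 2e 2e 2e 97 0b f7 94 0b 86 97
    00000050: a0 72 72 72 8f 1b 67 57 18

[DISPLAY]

   ┃ Fil┠───────────────────────┨   
   ┠────┃00000000  2C f3 33 eb 1┃   
━━━━━━━━┃00000010  2e be 4d af b┃   
tor     ┃00000020  2e 9a 9d 55 a┃   
────────┃00000030  0a 2a e7 96 9┃   
        ┃00000040  49 49 49 4e 2┃   
┬───┬───┃00000050  a0 72 72 72 8┃   
│ 9 │ ÷ ┃                       ┃   
┼───┼───┃                       ┃   
│ 6 │ × ┃                       ┃   
┼───┼───┃                       ┃   
│ 3 │ - ┃                       ┃   
┼───┼───┃                       ┃   
│ = │ + ┃                       ┃   


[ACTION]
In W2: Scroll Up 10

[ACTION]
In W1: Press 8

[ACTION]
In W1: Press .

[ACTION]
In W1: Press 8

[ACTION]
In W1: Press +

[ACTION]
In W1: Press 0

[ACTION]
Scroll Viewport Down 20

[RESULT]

────────┃00000030  0a 2a e7 96 9┃   
        ┃00000040  49 49 49 4e 2┃   
┬───┬───┃00000050  a0 72 72 72 8┃   
│ 9 │ ÷ ┃                       ┃   
┼───┼───┃                       ┃   
│ 6 │ × ┃                       ┃   
┼───┼───┃                       ┃   
│ 3 │ - ┃                       ┃   
┼───┼───┃                       ┃   
│ = │ + ┃                       ┃   
━━━━━━━━┃                       ┃   
        ┃                       ┃   
        ┗━━━━━━━━━━━━━━━━━━━━━━━┛   
                                    


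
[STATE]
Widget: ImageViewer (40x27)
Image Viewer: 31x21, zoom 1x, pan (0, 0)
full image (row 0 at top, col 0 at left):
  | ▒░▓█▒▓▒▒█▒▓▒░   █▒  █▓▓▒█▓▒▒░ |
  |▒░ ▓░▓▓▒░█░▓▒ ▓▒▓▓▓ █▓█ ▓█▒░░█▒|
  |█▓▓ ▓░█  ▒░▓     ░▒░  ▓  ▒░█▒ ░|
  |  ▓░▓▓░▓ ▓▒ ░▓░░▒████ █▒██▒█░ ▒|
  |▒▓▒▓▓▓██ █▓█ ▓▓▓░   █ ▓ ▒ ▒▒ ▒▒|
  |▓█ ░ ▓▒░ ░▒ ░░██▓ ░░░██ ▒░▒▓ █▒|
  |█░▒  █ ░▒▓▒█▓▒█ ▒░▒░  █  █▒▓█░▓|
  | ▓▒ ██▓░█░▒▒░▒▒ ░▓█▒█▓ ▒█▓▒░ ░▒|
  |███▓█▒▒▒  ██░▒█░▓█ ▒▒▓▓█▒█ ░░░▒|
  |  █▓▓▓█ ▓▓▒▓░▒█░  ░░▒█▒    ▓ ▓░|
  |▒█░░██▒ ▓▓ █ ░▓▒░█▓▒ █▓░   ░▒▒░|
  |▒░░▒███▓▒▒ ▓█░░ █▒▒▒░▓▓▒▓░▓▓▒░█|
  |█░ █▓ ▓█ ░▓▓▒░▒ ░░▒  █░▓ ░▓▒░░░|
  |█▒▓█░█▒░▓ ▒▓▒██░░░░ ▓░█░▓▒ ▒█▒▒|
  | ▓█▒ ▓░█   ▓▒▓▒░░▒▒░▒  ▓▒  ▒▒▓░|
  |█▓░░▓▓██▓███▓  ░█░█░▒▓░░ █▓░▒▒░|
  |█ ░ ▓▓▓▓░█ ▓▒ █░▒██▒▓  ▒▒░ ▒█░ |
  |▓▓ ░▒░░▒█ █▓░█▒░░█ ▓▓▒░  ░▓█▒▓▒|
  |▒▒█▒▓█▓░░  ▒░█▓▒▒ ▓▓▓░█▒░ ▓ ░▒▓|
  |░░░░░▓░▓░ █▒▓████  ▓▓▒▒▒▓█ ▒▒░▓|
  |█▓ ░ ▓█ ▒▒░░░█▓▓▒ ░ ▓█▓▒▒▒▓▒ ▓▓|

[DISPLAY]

 ▒░▓█▒▓▒▒█▒▓▒░   █▒  █▓▓▒█▓▒▒░          
▒░ ▓░▓▓▒░█░▓▒ ▓▒▓▓▓ █▓█ ▓█▒░░█▒         
█▓▓ ▓░█  ▒░▓     ░▒░  ▓  ▒░█▒ ░         
  ▓░▓▓░▓ ▓▒ ░▓░░▒████ █▒██▒█░ ▒         
▒▓▒▓▓▓██ █▓█ ▓▓▓░   █ ▓ ▒ ▒▒ ▒▒         
▓█ ░ ▓▒░ ░▒ ░░██▓ ░░░██ ▒░▒▓ █▒         
█░▒  █ ░▒▓▒█▓▒█ ▒░▒░  █  █▒▓█░▓         
 ▓▒ ██▓░█░▒▒░▒▒ ░▓█▒█▓ ▒█▓▒░ ░▒         
███▓█▒▒▒  ██░▒█░▓█ ▒▒▓▓█▒█ ░░░▒         
  █▓▓▓█ ▓▓▒▓░▒█░  ░░▒█▒    ▓ ▓░         
▒█░░██▒ ▓▓ █ ░▓▒░█▓▒ █▓░   ░▒▒░         
▒░░▒███▓▒▒ ▓█░░ █▒▒▒░▓▓▒▓░▓▓▒░█         
█░ █▓ ▓█ ░▓▓▒░▒ ░░▒  █░▓ ░▓▒░░░         
█▒▓█░█▒░▓ ▒▓▒██░░░░ ▓░█░▓▒ ▒█▒▒         
 ▓█▒ ▓░█   ▓▒▓▒░░▒▒░▒  ▓▒  ▒▒▓░         
█▓░░▓▓██▓███▓  ░█░█░▒▓░░ █▓░▒▒░         
█ ░ ▓▓▓▓░█ ▓▒ █░▒██▒▓  ▒▒░ ▒█░          
▓▓ ░▒░░▒█ █▓░█▒░░█ ▓▓▒░  ░▓█▒▓▒         
▒▒█▒▓█▓░░  ▒░█▓▒▒ ▓▓▓░█▒░ ▓ ░▒▓         
░░░░░▓░▓░ █▒▓████  ▓▓▒▒▒▓█ ▒▒░▓         
█▓ ░ ▓█ ▒▒░░░█▓▓▒ ░ ▓█▓▒▒▒▓▒ ▓▓         
                                        
                                        
                                        
                                        
                                        
                                        


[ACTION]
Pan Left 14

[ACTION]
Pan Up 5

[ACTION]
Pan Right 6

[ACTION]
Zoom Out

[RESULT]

▓▒▒█▒▓▒░   █▒  █▓▓▒█▓▒▒░                
▓▒░█░▓▒ ▓▒▓▓▓ █▓█ ▓█▒░░█▒               
█  ▒░▓     ░▒░  ▓  ▒░█▒ ░               
░▓ ▓▒ ░▓░░▒████ █▒██▒█░ ▒               
██ █▓█ ▓▓▓░   █ ▓ ▒ ▒▒ ▒▒               
▒░ ░▒ ░░██▓ ░░░██ ▒░▒▓ █▒               
 ░▒▓▒█▓▒█ ▒░▒░  █  █▒▓█░▓               
▓░█░▒▒░▒▒ ░▓█▒█▓ ▒█▓▒░ ░▒               
▒▒  ██░▒█░▓█ ▒▒▓▓█▒█ ░░░▒               
█ ▓▓▒▓░▒█░  ░░▒█▒    ▓ ▓░               
▒ ▓▓ █ ░▓▒░█▓▒ █▓░   ░▒▒░               
█▓▒▒ ▓█░░ █▒▒▒░▓▓▒▓░▓▓▒░█               
▓█ ░▓▓▒░▒ ░░▒  █░▓ ░▓▒░░░               
▒░▓ ▒▓▒██░░░░ ▓░█░▓▒ ▒█▒▒               
░█   ▓▒▓▒░░▒▒░▒  ▓▒  ▒▒▓░               
██▓███▓  ░█░█░▒▓░░ █▓░▒▒░               
▓▓░█ ▓▒ █░▒██▒▓  ▒▒░ ▒█░                
░▒█ █▓░█▒░░█ ▓▓▒░  ░▓█▒▓▒               
▓░░  ▒░█▓▒▒ ▓▓▓░█▒░ ▓ ░▒▓               
░▓░ █▒▓████  ▓▓▒▒▒▓█ ▒▒░▓               
█ ▒▒░░░█▓▓▒ ░ ▓█▓▒▒▒▓▒ ▓▓               
                                        
                                        
                                        
                                        
                                        
                                        


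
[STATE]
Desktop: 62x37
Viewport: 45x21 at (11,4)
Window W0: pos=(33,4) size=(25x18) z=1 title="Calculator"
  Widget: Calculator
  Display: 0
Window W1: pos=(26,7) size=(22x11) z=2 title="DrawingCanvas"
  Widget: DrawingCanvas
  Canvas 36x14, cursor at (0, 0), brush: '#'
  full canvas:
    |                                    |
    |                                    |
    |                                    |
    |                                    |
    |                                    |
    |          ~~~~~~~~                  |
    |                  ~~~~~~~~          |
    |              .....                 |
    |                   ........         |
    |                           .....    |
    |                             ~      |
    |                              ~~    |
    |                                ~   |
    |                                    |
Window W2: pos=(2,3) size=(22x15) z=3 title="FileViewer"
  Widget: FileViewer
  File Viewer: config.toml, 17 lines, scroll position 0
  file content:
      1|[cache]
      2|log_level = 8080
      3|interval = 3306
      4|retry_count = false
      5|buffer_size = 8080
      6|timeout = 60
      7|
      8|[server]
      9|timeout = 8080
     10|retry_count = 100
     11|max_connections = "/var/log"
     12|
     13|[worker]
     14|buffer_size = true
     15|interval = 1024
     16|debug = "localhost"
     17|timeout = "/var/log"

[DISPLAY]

wer         ┃         ┏━━━━━━━━━━━━━━━━━━━━━━
────────────┨         ┃ Calculator           
           ▲┃         ┠──────────────────────
l = 8080   █┃  ┏━━━━━━━━━━━━━━━━━━━━┓        
 = 3306    ░┃  ┃ DrawingCanvas      ┃──┐     
unt = false░┃  ┠────────────────────┨÷ │     
ize = 8080 ░┃  ┃+                   ┃──┤     
= 60       ░┃  ┃                    ┃× │     
           ░┃  ┃                    ┃──┤     
           ░┃  ┃                    ┃- │     
= 8080     ░┃  ┃                    ┃──┤     
unt = 100  ░┃  ┃          ~~~~~~~~  ┃+ │     
ections = "▼┃  ┃                  ~~┃──┤     
━━━━━━━━━━━━┛  ┗━━━━━━━━━━━━━━━━━━━━┛M+│     
                      ┃└───┴───┴───┴───┘     
                      ┃                      
                      ┃                      
                      ┗━━━━━━━━━━━━━━━━━━━━━━
                                             
                                             
                                             


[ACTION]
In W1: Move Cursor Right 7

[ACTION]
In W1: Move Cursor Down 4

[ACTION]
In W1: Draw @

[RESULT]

wer         ┃         ┏━━━━━━━━━━━━━━━━━━━━━━
────────────┨         ┃ Calculator           
           ▲┃         ┠──────────────────────
l = 8080   █┃  ┏━━━━━━━━━━━━━━━━━━━━┓        
 = 3306    ░┃  ┃ DrawingCanvas      ┃──┐     
unt = false░┃  ┠────────────────────┨÷ │     
ize = 8080 ░┃  ┃                    ┃──┤     
= 60       ░┃  ┃                    ┃× │     
           ░┃  ┃                    ┃──┤     
           ░┃  ┃                    ┃- │     
= 8080     ░┃  ┃       @            ┃──┤     
unt = 100  ░┃  ┃          ~~~~~~~~  ┃+ │     
ections = "▼┃  ┃                  ~~┃──┤     
━━━━━━━━━━━━┛  ┗━━━━━━━━━━━━━━━━━━━━┛M+│     
                      ┃└───┴───┴───┴───┘     
                      ┃                      
                      ┃                      
                      ┗━━━━━━━━━━━━━━━━━━━━━━
                                             
                                             
                                             


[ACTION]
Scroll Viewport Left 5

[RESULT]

leViewer         ┃         ┏━━━━━━━━━━━━━━━━━
─────────────────┨         ┃ Calculator      
che]            ▲┃         ┠─────────────────
_level = 8080   █┃  ┏━━━━━━━━━━━━━━━━━━━━┓   
erval = 3306    ░┃  ┃ DrawingCanvas      ┃──┐
ry_count = false░┃  ┠────────────────────┨÷ │
fer_size = 8080 ░┃  ┃                    ┃──┤
eout = 60       ░┃  ┃                    ┃× │
                ░┃  ┃                    ┃──┤
rver]           ░┃  ┃                    ┃- │
eout = 8080     ░┃  ┃       @            ┃──┤
ry_count = 100  ░┃  ┃          ~~~~~~~~  ┃+ │
_connections = "▼┃  ┃                  ~~┃──┤
━━━━━━━━━━━━━━━━━┛  ┗━━━━━━━━━━━━━━━━━━━━┛M+│
                           ┃└───┴───┴───┴───┘
                           ┃                 
                           ┃                 
                           ┗━━━━━━━━━━━━━━━━━
                                             
                                             
                                             


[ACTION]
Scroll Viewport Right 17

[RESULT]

      ┃         ┏━━━━━━━━━━━━━━━━━━━━━━━┓    
──────┨         ┃ Calculator            ┃    
     ▲┃         ┠───────────────────────┨    
80   █┃  ┏━━━━━━━━━━━━━━━━━━━━┓        0┃    
6    ░┃  ┃ DrawingCanvas      ┃──┐      ┃    
false░┃  ┠────────────────────┨÷ │      ┃    
8080 ░┃  ┃                    ┃──┤      ┃    
     ░┃  ┃                    ┃× │      ┃    
     ░┃  ┃                    ┃──┤      ┃    
     ░┃  ┃                    ┃- │      ┃    
     ░┃  ┃       @            ┃──┤      ┃    
100  ░┃  ┃          ~~~~~~~~  ┃+ │      ┃    
s = "▼┃  ┃                  ~~┃──┤      ┃    
━━━━━━┛  ┗━━━━━━━━━━━━━━━━━━━━┛M+│      ┃    
                ┃└───┴───┴───┴───┘      ┃    
                ┃                       ┃    
                ┃                       ┃    
                ┗━━━━━━━━━━━━━━━━━━━━━━━┛    
                                             
                                             
                                             


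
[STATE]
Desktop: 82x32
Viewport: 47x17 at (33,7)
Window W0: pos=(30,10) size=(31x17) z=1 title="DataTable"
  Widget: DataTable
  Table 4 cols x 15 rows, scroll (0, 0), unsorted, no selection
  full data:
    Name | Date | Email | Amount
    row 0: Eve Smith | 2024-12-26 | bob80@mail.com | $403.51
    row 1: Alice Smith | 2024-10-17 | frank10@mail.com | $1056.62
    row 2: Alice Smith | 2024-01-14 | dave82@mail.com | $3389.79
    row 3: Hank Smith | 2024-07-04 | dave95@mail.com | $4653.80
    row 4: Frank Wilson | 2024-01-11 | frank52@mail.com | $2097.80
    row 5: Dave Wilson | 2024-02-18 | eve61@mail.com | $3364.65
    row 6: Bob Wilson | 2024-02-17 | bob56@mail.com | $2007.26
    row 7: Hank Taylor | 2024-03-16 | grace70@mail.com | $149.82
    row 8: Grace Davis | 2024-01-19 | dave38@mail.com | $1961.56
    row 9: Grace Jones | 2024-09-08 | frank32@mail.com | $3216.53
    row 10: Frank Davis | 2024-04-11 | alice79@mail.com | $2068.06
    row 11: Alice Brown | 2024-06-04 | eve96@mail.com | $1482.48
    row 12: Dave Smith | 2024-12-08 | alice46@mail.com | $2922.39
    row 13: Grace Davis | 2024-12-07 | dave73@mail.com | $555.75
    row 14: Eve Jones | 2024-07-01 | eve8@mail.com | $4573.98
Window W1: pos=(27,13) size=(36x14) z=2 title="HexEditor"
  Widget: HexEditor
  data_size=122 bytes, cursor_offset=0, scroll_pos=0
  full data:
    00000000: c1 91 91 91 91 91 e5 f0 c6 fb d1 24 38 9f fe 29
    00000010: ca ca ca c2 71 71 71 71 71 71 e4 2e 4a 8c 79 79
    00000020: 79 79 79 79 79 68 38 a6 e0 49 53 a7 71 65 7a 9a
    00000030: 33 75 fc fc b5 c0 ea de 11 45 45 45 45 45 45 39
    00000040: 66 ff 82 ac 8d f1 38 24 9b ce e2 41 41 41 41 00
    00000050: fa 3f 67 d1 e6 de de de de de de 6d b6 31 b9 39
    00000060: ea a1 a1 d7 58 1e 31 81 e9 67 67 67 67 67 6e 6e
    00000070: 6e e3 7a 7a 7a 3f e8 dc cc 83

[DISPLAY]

                                               
                                               
                                               
━━━━━━━━━━━━━━━━━━━━━━━━━━━┓                   
ataTable                   ┃                   
───────────────────────────┨                   
━━━━━━━━━━━━━━━━━━━━━━━━━━━━━┓                 
ditor                        ┃                 
─────────────────────────────┨                 
000  C1 91 91 91 91 91 e5 f0 ┃                 
010  ca ca ca c2 71 71 71 71 ┃                 
020  79 79 79 79 79 68 38 a6 ┃                 
030  33 75 fc fc b5 c0 ea de ┃                 
040  66 ff 82 ac 8d f1 38 24 ┃                 
050  fa 3f 67 d1 e6 de de de ┃                 
060  ea a1 a1 d7 58 1e 31 81 ┃                 
070  6e e3 7a 7a 7a 3f e8 dc ┃                 


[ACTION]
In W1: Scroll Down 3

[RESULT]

                                               
                                               
                                               
━━━━━━━━━━━━━━━━━━━━━━━━━━━┓                   
ataTable                   ┃                   
───────────────────────────┨                   
━━━━━━━━━━━━━━━━━━━━━━━━━━━━━┓                 
ditor                        ┃                 
─────────────────────────────┨                 
030  33 75 fc fc b5 c0 ea de ┃                 
040  66 ff 82 ac 8d f1 38 24 ┃                 
050  fa 3f 67 d1 e6 de de de ┃                 
060  ea a1 a1 d7 58 1e 31 81 ┃                 
070  6e e3 7a 7a 7a 3f e8 dc ┃                 
                             ┃                 
                             ┃                 
                             ┃                 


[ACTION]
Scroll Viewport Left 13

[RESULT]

                                               
                                               
                                               
          ┏━━━━━━━━━━━━━━━━━━━━━━━━━━━━━┓      
          ┃ DataTable                   ┃      
          ┠─────────────────────────────┨      
       ┏━━━━━━━━━━━━━━━━━━━━━━━━━━━━━━━━━━┓    
       ┃ HexEditor                        ┃    
       ┠──────────────────────────────────┨    
       ┃00000030  33 75 fc fc b5 c0 ea de ┃    
       ┃00000040  66 ff 82 ac 8d f1 38 24 ┃    
       ┃00000050  fa 3f 67 d1 e6 de de de ┃    
       ┃00000060  ea a1 a1 d7 58 1e 31 81 ┃    
       ┃00000070  6e e3 7a 7a 7a 3f e8 dc ┃    
       ┃                                  ┃    
       ┃                                  ┃    
       ┃                                  ┃    


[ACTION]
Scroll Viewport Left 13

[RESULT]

                                               
                                               
                                               
                       ┏━━━━━━━━━━━━━━━━━━━━━━━
                       ┃ DataTable             
                       ┠───────────────────────
                    ┏━━━━━━━━━━━━━━━━━━━━━━━━━━
                    ┃ HexEditor                
                    ┠──────────────────────────
                    ┃00000030  33 75 fc fc b5 c
                    ┃00000040  66 ff 82 ac 8d f
                    ┃00000050  fa 3f 67 d1 e6 d
                    ┃00000060  ea a1 a1 d7 58 1
                    ┃00000070  6e e3 7a 7a 7a 3
                    ┃                          
                    ┃                          
                    ┃                          


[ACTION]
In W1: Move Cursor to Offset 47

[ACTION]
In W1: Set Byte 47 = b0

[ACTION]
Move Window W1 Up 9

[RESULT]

                    ┃00000030  33 75 fc fc b5 c
                    ┃00000040  66 ff 82 ac 8d f
                    ┃00000050  fa 3f 67 d1 e6 d
                    ┃00000060  ea a1 a1 d7 58 1
                    ┃00000070  6e e3 7a 7a 7a 3
                    ┃                          
                    ┃                          
                    ┃                          
                    ┃                          
                    ┃                          
                    ┗━━━━━━━━━━━━━━━━━━━━━━━━━━
                       ┃Hank Smith  │2024-07-04
                       ┃Frank Wilson│2024-01-11
                       ┃Dave Wilson │2024-02-18
                       ┃Bob Wilson  │2024-02-17
                       ┃Hank Taylor │2024-03-16
                       ┃Grace Davis │2024-01-19
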